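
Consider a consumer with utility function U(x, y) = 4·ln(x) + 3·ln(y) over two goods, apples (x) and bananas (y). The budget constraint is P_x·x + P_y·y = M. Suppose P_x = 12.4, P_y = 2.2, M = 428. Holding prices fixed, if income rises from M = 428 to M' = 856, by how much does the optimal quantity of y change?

Δy* = 83.3766

MU_x/MU_y = (4·y)/(3·x); tangency sets this equal to P_x/P_y.
Rearranging, P_y·y = (3/4)·P_x·x. Substituting into the budget gives P_x·x·(1 + (3/4)) = M.
Demand: x*(P_x,P_y,M) = 4/7·M/P_x and y* = 3/7·M/P_y.
At P_x=12.4, P_y=2.2, M=428: y* = 3/7·428/2.2 = 83.3766.
At M' = 856: y* = 166.7532. Change: 166.7532 − 83.3766 = 83.3766.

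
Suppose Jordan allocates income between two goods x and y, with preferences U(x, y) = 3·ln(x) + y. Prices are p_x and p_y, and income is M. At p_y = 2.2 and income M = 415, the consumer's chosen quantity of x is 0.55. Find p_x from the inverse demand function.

p_x = 12

MU_x = 3/x, MU_y = 1. Tangency: 3/x = p_x/p_y.
So x*(p_x,p_y) = 3·p_y/p_x, independent of income; and y* = (M − 3·p_y)/p_y.
Set x* = 0.55 in the demand function and solve for p_x: p_x = 12.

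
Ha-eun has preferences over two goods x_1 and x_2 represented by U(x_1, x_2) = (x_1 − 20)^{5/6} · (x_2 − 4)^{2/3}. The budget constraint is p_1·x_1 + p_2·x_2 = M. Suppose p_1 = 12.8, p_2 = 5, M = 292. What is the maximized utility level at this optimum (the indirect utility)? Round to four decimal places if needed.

Substituting into the budget: x_1* = 20 + 5/9·(M − 20·p_1 − 4·p_2)/p_1, and x_2* = 4 + 4/9·(…)/p_2.
Discretionary income = 292 − 20·12.8 − 4·5 = 16; x_1* = 20 + 5/9·16/12.8 = 20.6944; x_2* = 4 + 4/9·16/5 = 5.4222.
Utility at the optimum: U(20.6944, 5.4222) = 0.9333.

V = 0.9333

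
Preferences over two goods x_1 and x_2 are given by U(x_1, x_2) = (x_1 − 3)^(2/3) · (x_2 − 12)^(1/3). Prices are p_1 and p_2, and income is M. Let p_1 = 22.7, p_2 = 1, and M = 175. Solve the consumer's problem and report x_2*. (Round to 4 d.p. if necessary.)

MRS = 2·(x_2−12)/(x_1−3). Tangency with p_1/p_2 gives x_2−12 = (1/2)·(p_1/p_2)·(x_1−3).
After buying the subsistence bundle (3, 12), a share 2/3 of the remaining income goes to x_1: x_1* = 3 + 2/3·(M − 3p_1 − 12p_2)/p_1.
Discretionary income = 175 − 3·22.7 − 12·1 = 94.9; x_2* = 12 + 1/3·94.9/1 = 43.6333.

x_2* = 43.6333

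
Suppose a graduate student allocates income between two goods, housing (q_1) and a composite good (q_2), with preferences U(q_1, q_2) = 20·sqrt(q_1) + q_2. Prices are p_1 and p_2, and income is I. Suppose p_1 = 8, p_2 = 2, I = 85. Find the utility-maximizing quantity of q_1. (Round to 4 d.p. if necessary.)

q_1* = 6.25

Utility is quasi-linear in q_2; the FOC for q_1 is 10/√q_1 = p_1/p_2.
Solve: √q_1 = 10·p_2/p_1, so q_1*(p_1,p_2) = (10·p_2/p_1)², and q_2* = (I − p_1·q_1*)/p_2.
Plugging in: q_1* = (10·2/8)² = 6.25.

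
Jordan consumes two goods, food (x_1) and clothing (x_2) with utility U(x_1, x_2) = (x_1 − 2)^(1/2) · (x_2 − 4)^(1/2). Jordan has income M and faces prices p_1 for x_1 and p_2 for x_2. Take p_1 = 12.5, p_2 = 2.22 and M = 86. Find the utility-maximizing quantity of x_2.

MRS = (x_2−4)/(x_1−2). Tangency with p_1/p_2 gives x_2−4 = (p_1/p_2)·(x_1−2).
Substituting into the budget: x_1* = 2 + 0.5·(M − 2·p_1 − 4·p_2)/p_1, and x_2* = 4 + 0.5·(…)/p_2.
Discretionary income = 86 − 2·12.5 − 4·2.22 = 52.12; x_2* = 4 + 0.5·52.12/2.22 = 15.7387.

x_2* = 15.7387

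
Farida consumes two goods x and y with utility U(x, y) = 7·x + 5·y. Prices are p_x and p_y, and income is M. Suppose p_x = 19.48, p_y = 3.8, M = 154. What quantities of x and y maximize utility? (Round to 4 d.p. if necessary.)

Perfect substitutes: compare marginal utility per dollar. 7/p_x vs 5/p_y → 0.3593 vs 1.3158.
y gives more utility per dollar, so spend all income on y: y* = M/p_y, x* = 0.
Numerically: x* = 0, y* = 40.5263.

x* = 0, y* = 40.5263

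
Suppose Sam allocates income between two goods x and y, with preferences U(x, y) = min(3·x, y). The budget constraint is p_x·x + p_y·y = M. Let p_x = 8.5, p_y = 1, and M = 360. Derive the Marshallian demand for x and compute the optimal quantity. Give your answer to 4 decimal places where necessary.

x* = 31.3043

With perfect complements, no substitution: consume in ratio x:y = 1:3.
Budget: p_x·x + p_y·3·x = M, so (p_x + 3·p_y)·x = M.
Demand: x*(p_x,p_y,M) = M/(p_x + 3·p_y), y* = 3·M/(p_x + 3·p_y).
Here 8.5 + 3·1 = 11.5, giving x* = 31.3043.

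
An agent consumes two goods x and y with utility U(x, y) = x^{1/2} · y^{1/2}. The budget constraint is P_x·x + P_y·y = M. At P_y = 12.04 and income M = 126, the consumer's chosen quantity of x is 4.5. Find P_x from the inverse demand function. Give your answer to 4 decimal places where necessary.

The MRS is y/x. Set MRS = P_x/P_y.
So 0.5·P_y·y = 0.5·P_x·x; combined with the budget, a share 0.5 of income goes to x.
Demand: x*(P_x,P_y,M) = 0.5·M/P_x and y* = 0.5·M/P_y.
Set x* = 4.5 in the demand function and solve for P_x: P_x = 14.

P_x = 14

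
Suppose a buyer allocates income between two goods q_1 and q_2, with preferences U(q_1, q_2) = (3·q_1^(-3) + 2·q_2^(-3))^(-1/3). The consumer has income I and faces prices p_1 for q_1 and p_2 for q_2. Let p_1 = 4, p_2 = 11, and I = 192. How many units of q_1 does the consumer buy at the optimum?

MU_q_1 ∝ 3·q_1^(-4), MU_q_2 ∝ 2·q_2^(-4), so MRS = (3/2)·(q_2/q_1)^(4) = p_1/p_2.
Hence q_2/q_1 = ((2/3)·p_1/p_2)^(1/(4)), i.e. raised to the 0.25 power.
Substitute q_2 = (q_2/q_1)·q_1 into the budget: q_1* = I/(p_1 + p_2·(q_2/q_1)).
Numerically q_2/q_1 = 0.701688, so q_1* = 192/(4 + 11·0.701688) = 16.3843.

q_1* = 16.3843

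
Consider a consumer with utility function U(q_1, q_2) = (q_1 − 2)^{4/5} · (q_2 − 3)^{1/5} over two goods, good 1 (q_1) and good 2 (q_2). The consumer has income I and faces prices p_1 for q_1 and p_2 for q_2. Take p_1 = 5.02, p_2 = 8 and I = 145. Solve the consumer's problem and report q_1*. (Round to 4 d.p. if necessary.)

MRS = 4·(q_2−3)/(q_1−2). Tangency with p_1/p_2 gives q_2−3 = (1/4)·(p_1/p_2)·(q_1−2).
After buying the subsistence bundle (2, 3), a share 0.8 of the remaining income goes to q_1: q_1* = 2 + 0.8·(I − 2p_1 − 3p_2)/p_1.
Discretionary income = 145 − 2·5.02 − 3·8 = 110.96; q_1* = 2 + 0.8·110.96/5.02 = 19.6829.

q_1* = 19.6829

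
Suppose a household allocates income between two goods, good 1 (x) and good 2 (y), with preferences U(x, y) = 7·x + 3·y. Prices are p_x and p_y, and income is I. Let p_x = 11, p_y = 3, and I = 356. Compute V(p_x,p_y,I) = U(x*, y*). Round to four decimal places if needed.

V = 356

Perfect substitutes: compare marginal utility per dollar. 7/p_x vs 3/p_y → 0.6364 vs 1.
y gives more utility per dollar, so spend all income on y: y* = I/p_y, x* = 0.
Numerically: x* = 0, y* = 118.6667.
Utility at the optimum: U(0, 118.6667) = 356.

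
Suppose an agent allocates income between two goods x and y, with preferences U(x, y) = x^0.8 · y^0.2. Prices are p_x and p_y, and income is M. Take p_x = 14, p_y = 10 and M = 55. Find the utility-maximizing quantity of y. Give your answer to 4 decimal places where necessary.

MU_x/MU_y = (0.8·y)/(0.2·x); tangency sets this equal to p_x/p_y.
So 0.8·p_y·y = 0.2·p_x·x; combined with the budget, a share 0.8 of income goes to x.
Demand: x*(p_x,p_y,M) = 0.8·M/p_x and y* = 0.2·M/p_y.
At p_x=14, p_y=10, M=55: y* = 0.2·55/10 = 1.1.

y* = 1.1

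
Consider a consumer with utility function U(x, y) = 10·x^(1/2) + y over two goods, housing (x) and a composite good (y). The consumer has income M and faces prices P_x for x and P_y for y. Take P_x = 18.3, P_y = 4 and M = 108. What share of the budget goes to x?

share on x = 0.2024

MU_x = 5/√x, MU_y = 1. Tangency: 5/√x = P_x/P_y.
Thus x* = (5·P_y/P_x)² — independent of M — with the rest of income spent on y.
Plugging in: x* = (5·4/18.3)² = 1.1944, y* = 21.5355.
Expenditure on x: 18.3·1.1944 = 21.8579; share = 0.2024.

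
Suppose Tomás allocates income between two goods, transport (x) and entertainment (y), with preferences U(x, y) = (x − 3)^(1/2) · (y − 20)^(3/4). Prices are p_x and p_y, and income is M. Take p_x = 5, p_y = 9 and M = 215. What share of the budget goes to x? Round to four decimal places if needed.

Let x' = x−3, y' = y−20. MRS = (2/3)·y'/x' = p_x/p_y.
After buying the subsistence bundle (3, 20), a share 0.4 of the remaining income goes to x: x* = 3 + 0.4·(M − 3p_x − 20p_y)/p_x.
Discretionary income = 215 − 3·5 − 20·9 = 20; x* = 3 + 0.4·20/5 = 4.6; y* = 20 + 0.6·20/9 = 21.3333.
Expenditure on x: 5·4.6 = 23; share = 0.107.

share on x = 0.107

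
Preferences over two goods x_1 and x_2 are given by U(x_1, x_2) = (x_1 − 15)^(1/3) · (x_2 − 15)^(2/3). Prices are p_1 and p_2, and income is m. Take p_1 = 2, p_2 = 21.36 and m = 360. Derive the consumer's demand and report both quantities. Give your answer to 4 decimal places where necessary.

This is Cobb-Douglas in (x_1−15, x_2−15): tangency gives 1/3·p_2·(x_2−15) = 2/3·p_1·(x_1−15).
Substituting into the budget: x_1* = 15 + 1/3·(m − 15·p_1 − 15·p_2)/p_1, and x_2* = 15 + 2/3·(…)/p_2.
Discretionary income = 360 − 15·2 − 15·21.36 = 9.6; x_1* = 15 + 1/3·9.6/2 = 16.6; x_2* = 15 + 2/3·9.6/21.36 = 15.2996.

x_1* = 16.6, x_2* = 15.2996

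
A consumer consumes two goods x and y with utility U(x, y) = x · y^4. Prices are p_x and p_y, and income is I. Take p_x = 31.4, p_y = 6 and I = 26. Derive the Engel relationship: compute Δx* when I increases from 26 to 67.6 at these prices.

Demand: x*(p_x,p_y,I) = 0.2·I/p_x and y* = 0.8·I/p_y.
At p_x=31.4, p_y=6, I=26: x* = 0.2·26/31.4 = 0.1656.
At I' = 67.6: x* = 0.4306. Change: 0.4306 − 0.1656 = 0.265.

Δx* = 0.265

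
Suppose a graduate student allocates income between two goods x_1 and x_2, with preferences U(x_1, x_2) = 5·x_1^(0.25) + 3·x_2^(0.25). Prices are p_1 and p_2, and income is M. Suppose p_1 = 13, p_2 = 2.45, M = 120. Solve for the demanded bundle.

x_1* = 4.903, x_2* = 22.9634

MRS = MU_x_1/MU_x_2 = (5/3)·(x_2/x_1)^(0.75). Set equal to p_1/p_2.
Solve for the ratio: x_2/x_1 = [(3/5)·p_1/p_2]^(4/3).
With the ratio pinned down, the budget gives x_1* = M/(p_1 + p_2·(x_2/x_1)) and x_2* = (x_2/x_1)·x_1*.
Numerically x_2/x_1 = 4.683509, so x_1* = 120/(13 + 2.45·4.683509) = 4.903 and x_2* = 4.683509·4.903 = 22.9634.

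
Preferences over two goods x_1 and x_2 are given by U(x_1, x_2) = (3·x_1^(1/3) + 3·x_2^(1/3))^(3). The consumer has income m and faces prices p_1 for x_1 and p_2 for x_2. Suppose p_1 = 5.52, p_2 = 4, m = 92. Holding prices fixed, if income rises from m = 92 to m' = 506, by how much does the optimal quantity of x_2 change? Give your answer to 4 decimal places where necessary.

MRS = MU_x_1/MU_x_2 = (x_2/x_1)^(2/3). Set equal to p_1/p_2.
Hence x_2/x_1 = (p_1/p_2)^(1/(2/3)), i.e. raised to the 1.5 power.
Substitute x_2 = (x_2/x_1)·x_1 into the budget: x_1* = m/(p_1 + p_2·(x_2/x_1)).
Numerically x_2/x_1 = 1.621133, so x_1* = 92/(5.52 + 4·1.621133) = 7.6638 and x_2* = 1.621133·7.6638 = 12.424.
At m' = 506: x_2* = 68.332. Change: 68.332 − 12.424 = 55.908.

Δx_2* = 55.908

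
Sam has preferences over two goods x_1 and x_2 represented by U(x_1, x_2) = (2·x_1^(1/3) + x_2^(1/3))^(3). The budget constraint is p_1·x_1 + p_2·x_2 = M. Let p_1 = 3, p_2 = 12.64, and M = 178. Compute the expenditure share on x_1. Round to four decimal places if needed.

share on x_1 = 0.8531

MU_x_1 ∝ 2·x_1^(-2/3), MU_x_2 ∝ x_2^(-2/3), so MRS = 2·(x_2/x_1)^(2/3) = p_1/p_2.
Solve for the ratio: x_2/x_1 = [(1/2)·p_1/p_2]^(1.5).
With the ratio pinned down, the budget gives x_1* = M/(p_1 + p_2·(x_2/x_1)) and x_2* = (x_2/x_1)·x_1*.
Numerically x_2/x_1 = 0.040881, so x_1* = 178/(3 + 12.64·0.040881) = 50.6152 and x_2* = 0.040881·50.6152 = 2.0692.
Expenditure on x_1: 3·50.6152 = 151.8456; share = 0.8531.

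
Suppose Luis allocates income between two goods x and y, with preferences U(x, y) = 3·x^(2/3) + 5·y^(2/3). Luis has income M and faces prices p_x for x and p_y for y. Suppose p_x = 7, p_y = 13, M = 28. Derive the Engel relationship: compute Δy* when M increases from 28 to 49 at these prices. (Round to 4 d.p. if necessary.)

MU_x ∝ 3·x^(-1/3), MU_y ∝ 5·y^(-1/3), so MRS = (3/5)·(y/x)^(1/3) = p_x/p_y.
Solve for the ratio: y/x = [(5/3)·p_x/p_y]^(3).
With the ratio pinned down, the budget gives x* = M/(p_x + p_y·(y/x)) and y* = (y/x)·x*.
Numerically y/x = 0.722787, so x* = 28/(7 + 13·0.722787) = 1.7077 and y* = 0.722787·1.7077 = 1.2343.
At M' = 49: y* = 2.16. Change: 2.16 − 1.2343 = 0.9257.

Δy* = 0.9257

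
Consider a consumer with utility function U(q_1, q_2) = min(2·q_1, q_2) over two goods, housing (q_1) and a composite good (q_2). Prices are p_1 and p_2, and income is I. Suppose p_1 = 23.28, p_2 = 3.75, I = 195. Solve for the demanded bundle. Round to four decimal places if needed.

q_1* = 6.3353, q_2* = 12.6706

Leontief preferences: the optimum is at the kink where q_1/1 = q_2/2, i.e. q_2 = 2·q_1.
Budget: p_1·q_1 + p_2·2·q_1 = I, so (p_1 + 2·p_2)·q_1 = I.
Demand: q_1*(p_1,p_2,I) = I/(p_1 + 2·p_2), q_2* = 2·I/(p_1 + 2·p_2).
Here 23.28 + 2·3.75 = 30.78, giving q_1* = 6.3353 and q_2* = 12.6706.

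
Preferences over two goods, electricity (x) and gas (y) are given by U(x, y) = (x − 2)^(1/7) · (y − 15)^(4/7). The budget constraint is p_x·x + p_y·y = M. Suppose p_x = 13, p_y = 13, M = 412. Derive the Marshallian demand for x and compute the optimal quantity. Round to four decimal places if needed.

x* = 4.9385

This is Cobb-Douglas in (x−2, y−15): tangency gives 1/7·p_y·(y−15) = 4/7·p_x·(x−2).
After buying the subsistence bundle (2, 15), a share 0.2 of the remaining income goes to x: x* = 2 + 0.2·(M − 2p_x − 15p_y)/p_x.
Discretionary income = 412 − 2·13 − 15·13 = 191; x* = 2 + 0.2·191/13 = 4.9385.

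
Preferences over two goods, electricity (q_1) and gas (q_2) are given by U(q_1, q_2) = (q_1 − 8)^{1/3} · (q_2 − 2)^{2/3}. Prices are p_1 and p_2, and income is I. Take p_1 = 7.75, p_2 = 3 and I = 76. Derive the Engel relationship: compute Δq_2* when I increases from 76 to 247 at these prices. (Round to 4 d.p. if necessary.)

Δq_2* = 38

Let q_1' = q_1−8, q_2' = q_2−2. MRS = (1/2)·q_2'/q_1' = p_1/p_2.
Substituting into the budget: q_1* = 8 + 1/3·(I − 8·p_1 − 2·p_2)/p_1, and q_2* = 2 + 2/3·(…)/p_2.
Discretionary income = 76 − 8·7.75 − 2·3 = 8; q_2* = 2 + 2/3·8/3 = 3.7778.
At I' = 247: q_2* = 41.7778. Change: 41.7778 − 3.7778 = 38.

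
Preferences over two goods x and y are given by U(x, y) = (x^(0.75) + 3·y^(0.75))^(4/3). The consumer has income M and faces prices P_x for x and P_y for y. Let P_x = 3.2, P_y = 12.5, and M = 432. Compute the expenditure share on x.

share on x = 0.4239

MRS = MU_x/MU_y = (1/3)·(y/x)^(0.25). Set equal to P_x/P_y.
Solve for the ratio: y/x = [3·P_x/P_y]^(4).
Substitute y = (y/x)·x into the budget: x* = M/(P_x + P_y·(y/x)).
Numerically y/x = 0.347892, so x* = 432/(3.2 + 12.5·0.347892) = 57.2287 and y* = 0.347892·57.2287 = 19.9094.
Expenditure on x: 3.2·57.2287 = 183.132; share = 0.4239.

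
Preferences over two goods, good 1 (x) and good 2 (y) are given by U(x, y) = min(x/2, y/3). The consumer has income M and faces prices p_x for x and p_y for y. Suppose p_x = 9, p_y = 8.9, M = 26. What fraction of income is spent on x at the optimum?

With perfect complements, no substitution: consume in ratio x:y = 2:3.
Budget: p_x·x + p_y·(3/2)·x = M, so (2·p_x + 3·p_y)·x = 2·M.
Demand: x*(p_x,p_y,M) = 2·M/(2·p_x + 3·p_y), y* = 3·M/(2·p_x + 3·p_y).
Here 2·9 + 3·8.9 = 44.7, giving x* = 1.1633 and y* = 1.745.
Expenditure on x: 9·1.1633 = 10.4698; share = 0.4027.

share on x = 0.4027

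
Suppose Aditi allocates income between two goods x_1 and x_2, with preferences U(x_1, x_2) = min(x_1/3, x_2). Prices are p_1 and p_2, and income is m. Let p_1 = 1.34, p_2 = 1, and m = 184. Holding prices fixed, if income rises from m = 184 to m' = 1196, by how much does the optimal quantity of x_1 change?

Δx_1* = 604.7809

Here 3·1.34 + 1 = 5.02, giving x_1* = 109.9602.
At m' = 1196: x_1* = 714.741. Change: 714.741 − 109.9602 = 604.7809.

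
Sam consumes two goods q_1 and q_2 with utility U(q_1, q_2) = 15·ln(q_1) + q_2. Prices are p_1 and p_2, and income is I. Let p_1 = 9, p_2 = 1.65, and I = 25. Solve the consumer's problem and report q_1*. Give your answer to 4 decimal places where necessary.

So q_1*(p_1,p_2) = 15·p_2/p_1, independent of income; and q_2* = (I − 15·p_2)/p_2.
At the given prices: q_1* = 15·1.65/9 = 2.75.

q_1* = 2.75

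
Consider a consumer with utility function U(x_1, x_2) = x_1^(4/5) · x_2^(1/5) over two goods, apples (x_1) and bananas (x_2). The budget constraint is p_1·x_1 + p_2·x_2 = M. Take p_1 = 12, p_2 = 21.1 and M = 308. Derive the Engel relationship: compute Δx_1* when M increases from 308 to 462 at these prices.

The MRS is 4·x_2/x_1. Set MRS = p_1/p_2.
So 0.8·p_2·x_2 = 0.2·p_1·x_1; combined with the budget, a share 0.8 of income goes to x_1.
Demand: x_1*(p_1,p_2,M) = 0.8·M/p_1 and x_2* = 0.2·M/p_2.
At p_1=12, p_2=21.1, M=308: x_1* = 0.8·308/12 = 20.5333.
At M' = 462: x_1* = 30.8. Change: 30.8 − 20.5333 = 10.2667.

Δx_1* = 10.2667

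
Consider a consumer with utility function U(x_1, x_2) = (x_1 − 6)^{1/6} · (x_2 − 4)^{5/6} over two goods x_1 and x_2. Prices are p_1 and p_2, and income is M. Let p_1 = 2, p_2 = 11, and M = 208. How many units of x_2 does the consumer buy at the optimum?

This is Cobb-Douglas in (x_1−6, x_2−4): tangency gives 1/6·p_2·(x_2−4) = 5/6·p_1·(x_1−6).
After buying the subsistence bundle (6, 4), a share 1/6 of the remaining income goes to x_1: x_1* = 6 + 1/6·(M − 6p_1 − 4p_2)/p_1.
Discretionary income = 208 − 6·2 − 4·11 = 152; x_2* = 4 + 5/6·152/11 = 15.5152.

x_2* = 15.5152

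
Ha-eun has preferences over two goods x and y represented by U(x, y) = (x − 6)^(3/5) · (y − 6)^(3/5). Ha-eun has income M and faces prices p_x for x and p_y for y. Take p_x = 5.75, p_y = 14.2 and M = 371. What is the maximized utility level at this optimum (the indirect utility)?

This is Cobb-Douglas in (x−6, y−6): tangency gives 0.6·p_y·(y−6) = 0.6·p_x·(x−6).
Substituting into the budget: x* = 6 + 0.5·(M − 6·p_x − 6·p_y)/p_x, and y* = 6 + 0.5·(…)/p_y.
Discretionary income = 371 − 6·5.75 − 6·14.2 = 251.3; x* = 6 + 0.5·251.3/5.75 = 27.8522; y* = 6 + 0.5·251.3/14.2 = 14.8486.
Utility at the optimum: U(27.8522, 14.8486) = 23.5408.

V = 23.5408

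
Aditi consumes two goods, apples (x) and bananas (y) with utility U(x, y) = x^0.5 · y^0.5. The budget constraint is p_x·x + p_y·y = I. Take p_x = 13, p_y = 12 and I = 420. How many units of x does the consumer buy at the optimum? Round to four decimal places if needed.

The MRS is y/x. Set MRS = p_x/p_y.
So 0.5·p_y·y = 0.5·p_x·x; combined with the budget, a share 0.5 of income goes to x.
Demand: x*(p_x,p_y,I) = 0.5·I/p_x and y* = 0.5·I/p_y.
At p_x=13, p_y=12, I=420: x* = 0.5·420/13 = 16.1538.

x* = 16.1538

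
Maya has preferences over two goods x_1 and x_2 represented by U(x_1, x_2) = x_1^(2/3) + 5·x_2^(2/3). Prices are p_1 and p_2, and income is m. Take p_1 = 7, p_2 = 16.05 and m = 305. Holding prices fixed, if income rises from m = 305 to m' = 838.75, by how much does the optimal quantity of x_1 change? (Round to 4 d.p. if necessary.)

From the CES first-order condition, (1/5)·(x_2/x_1)^(1/3) = p_1/p_2.
Solve for the ratio: x_2/x_1 = [5·p_1/p_2]^(3).
With the ratio pinned down, the budget gives x_1* = m/(p_1 + p_2·(x_2/x_1)) and x_2* = (x_2/x_1)·x_1*.
Numerically x_2/x_1 = 10.370006, so x_1* = 305/(7 + 16.05·10.370006) = 1.7585.
At m' = 838.75: x_1* = 4.836. Change: 4.836 − 1.7585 = 3.0775.

Δx_1* = 3.0775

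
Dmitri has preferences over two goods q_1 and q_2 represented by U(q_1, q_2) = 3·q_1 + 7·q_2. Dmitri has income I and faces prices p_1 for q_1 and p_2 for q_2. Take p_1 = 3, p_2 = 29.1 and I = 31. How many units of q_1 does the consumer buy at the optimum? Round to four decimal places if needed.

q_1* = 10.3333

Linear utility — the consumer picks whichever good has higher MU/price: 3/3 = 1 vs 7/29.1 = 0.2405.
q_1 gives more utility per dollar, so spend all income on q_1: q_1* = I/p_1, q_2* = 0.
Numerically: q_1* = 10.3333, q_2* = 0.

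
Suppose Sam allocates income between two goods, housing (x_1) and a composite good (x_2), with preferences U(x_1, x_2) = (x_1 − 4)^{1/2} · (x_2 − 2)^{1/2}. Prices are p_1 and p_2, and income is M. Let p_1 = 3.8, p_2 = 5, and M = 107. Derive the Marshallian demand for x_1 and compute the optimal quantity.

x_1* = 14.7632

After buying the subsistence bundle (4, 2), a share 0.5 of the remaining income goes to x_1: x_1* = 4 + 0.5·(M − 4p_1 − 2p_2)/p_1.
Discretionary income = 107 − 4·3.8 − 2·5 = 81.8; x_1* = 4 + 0.5·81.8/3.8 = 14.7632.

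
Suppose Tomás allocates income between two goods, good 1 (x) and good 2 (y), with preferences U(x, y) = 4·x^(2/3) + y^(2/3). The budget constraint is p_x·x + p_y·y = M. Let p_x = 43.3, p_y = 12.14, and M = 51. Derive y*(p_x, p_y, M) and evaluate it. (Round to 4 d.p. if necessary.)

y* = 0.6966

From the CES first-order condition, 4·(y/x)^(1/3) = p_x/p_y.
Solve for the ratio: y/x = [(1/4)·p_x/p_y]^(3).
With the ratio pinned down, the budget gives x* = M/(p_x + p_y·(y/x)) and y* = (y/x)·x*.
Numerically y/x = 0.70897, so x* = 51/(43.3 + 12.14·0.70897) = 0.9825 and y* = 0.70897·0.9825 = 0.6966.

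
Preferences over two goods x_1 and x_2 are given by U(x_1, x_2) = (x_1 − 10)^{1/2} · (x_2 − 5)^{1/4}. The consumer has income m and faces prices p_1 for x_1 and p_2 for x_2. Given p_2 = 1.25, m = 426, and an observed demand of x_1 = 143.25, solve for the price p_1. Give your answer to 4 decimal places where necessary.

Let x_1' = x_1−10, x_2' = x_2−5. MRS = 2·x_2'/x_1' = p_1/p_2.
Substituting into the budget: x_1* = 10 + 2/3·(m − 10·p_1 − 5·p_2)/p_1, and x_2* = 5 + 1/3·(…)/p_2.
Set x_1* = 143.25 in the demand function and solve for p_1: p_1 = 2.

p_1 = 2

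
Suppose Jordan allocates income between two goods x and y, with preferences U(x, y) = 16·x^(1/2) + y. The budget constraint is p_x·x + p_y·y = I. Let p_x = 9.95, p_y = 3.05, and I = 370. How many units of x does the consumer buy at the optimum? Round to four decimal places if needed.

Utility is quasi-linear in y; the FOC for x is 8/√x = p_x/p_y.
Solve: √x = 8·p_y/p_x, so x*(p_x,p_y) = (8·p_y/p_x)², and y* = (I − p_x·x*)/p_y.
Plugging in: x* = (8·3.05/9.95)² = 6.0136.

x* = 6.0136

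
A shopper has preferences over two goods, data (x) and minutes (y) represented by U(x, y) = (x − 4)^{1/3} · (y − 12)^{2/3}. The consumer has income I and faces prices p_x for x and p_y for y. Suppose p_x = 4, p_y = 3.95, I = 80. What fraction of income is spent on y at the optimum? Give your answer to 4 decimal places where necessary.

share on y = 0.7308

MRS = (1/2)·(y−12)/(x−4). Tangency with p_x/p_y gives y−12 = 2·(p_x/p_y)·(x−4).
After buying the subsistence bundle (4, 12), a share 1/3 of the remaining income goes to x: x* = 4 + 1/3·(I − 4p_x − 12p_y)/p_x.
Discretionary income = 80 − 4·4 − 12·3.95 = 16.6; x* = 4 + 1/3·16.6/4 = 5.3833; y* = 12 + 2/3·16.6/3.95 = 14.8017.
Expenditure on y: 3.95·14.8017 = 58.4667; share = 0.7308.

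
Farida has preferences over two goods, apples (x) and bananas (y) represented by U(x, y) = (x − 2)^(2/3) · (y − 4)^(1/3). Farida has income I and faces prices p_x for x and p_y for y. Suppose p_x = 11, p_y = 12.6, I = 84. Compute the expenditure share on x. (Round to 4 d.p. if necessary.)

share on x = 0.354

MRS = 2·(y−4)/(x−2). Tangency with p_x/p_y gives y−4 = (1/2)·(p_x/p_y)·(x−2).
Substituting into the budget: x* = 2 + 2/3·(I − 2·p_x − 4·p_y)/p_x, and y* = 4 + 1/3·(…)/p_y.
Discretionary income = 84 − 2·11 − 4·12.6 = 11.6; x* = 2 + 2/3·11.6/11 = 2.703; y* = 4 + 1/3·11.6/12.6 = 4.3069.
Expenditure on x: 11·2.703 = 29.7333; share = 0.354.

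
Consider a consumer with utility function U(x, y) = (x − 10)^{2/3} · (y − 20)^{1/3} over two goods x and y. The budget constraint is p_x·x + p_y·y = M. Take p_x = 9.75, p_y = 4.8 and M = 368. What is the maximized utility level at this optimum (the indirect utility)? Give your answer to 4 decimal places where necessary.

Let x' = x−10, y' = y−20. MRS = 2·y'/x' = p_x/p_y.
Substituting into the budget: x* = 10 + 2/3·(M − 10·p_x − 20·p_y)/p_x, and y* = 20 + 1/3·(…)/p_y.
Discretionary income = 368 − 10·9.75 − 20·4.8 = 174.5; x* = 10 + 2/3·174.5/9.75 = 21.9316; y* = 20 + 1/3·174.5/4.8 = 32.1181.
Utility at the optimum: U(21.9316, 32.1181) = 11.9934.

V = 11.9934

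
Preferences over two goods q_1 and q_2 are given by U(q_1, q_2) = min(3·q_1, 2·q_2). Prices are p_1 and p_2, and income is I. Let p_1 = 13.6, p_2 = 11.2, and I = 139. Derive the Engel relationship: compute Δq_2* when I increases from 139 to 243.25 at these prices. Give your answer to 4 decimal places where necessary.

Δq_2* = 5.1439

Demand: q_1*(p_1,p_2,I) = 2·I/(2·p_1 + 3·p_2), q_2* = 3·I/(2·p_1 + 3·p_2).
Here 2·13.6 + 3·11.2 = 60.8, giving q_2* = 6.8586.
At I' = 243.25: q_2* = 12.0025. Change: 12.0025 − 6.8586 = 5.1439.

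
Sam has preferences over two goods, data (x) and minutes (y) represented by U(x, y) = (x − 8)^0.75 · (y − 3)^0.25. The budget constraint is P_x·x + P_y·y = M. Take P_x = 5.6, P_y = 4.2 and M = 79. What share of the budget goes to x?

MRS = 3·(y−3)/(x−8). Tangency with P_x/P_y gives y−3 = (1/3)·(P_x/P_y)·(x−8).
Substituting into the budget: x* = 8 + 0.75·(M − 8·P_x − 3·P_y)/P_x, and y* = 3 + 0.25·(…)/P_y.
Discretionary income = 79 − 8·5.6 − 3·4.2 = 21.6; x* = 8 + 0.75·21.6/5.6 = 10.8929; y* = 3 + 0.25·21.6/4.2 = 4.2857.
Expenditure on x: 5.6·10.8929 = 61; share = 0.7722.

share on x = 0.7722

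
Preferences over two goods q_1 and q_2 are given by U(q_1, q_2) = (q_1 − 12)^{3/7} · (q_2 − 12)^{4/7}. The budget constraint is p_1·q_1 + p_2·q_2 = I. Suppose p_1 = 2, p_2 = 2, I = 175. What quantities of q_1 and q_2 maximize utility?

q_1* = 39.2143, q_2* = 48.2857

MRS = (3/4)·(q_2−12)/(q_1−12). Tangency with p_1/p_2 gives q_2−12 = (4/3)·(p_1/p_2)·(q_1−12).
After buying the subsistence bundle (12, 12), a share 3/7 of the remaining income goes to q_1: q_1* = 12 + 3/7·(I − 12p_1 − 12p_2)/p_1.
Discretionary income = 175 − 12·2 − 12·2 = 127; q_1* = 12 + 3/7·127/2 = 39.2143; q_2* = 12 + 4/7·127/2 = 48.2857.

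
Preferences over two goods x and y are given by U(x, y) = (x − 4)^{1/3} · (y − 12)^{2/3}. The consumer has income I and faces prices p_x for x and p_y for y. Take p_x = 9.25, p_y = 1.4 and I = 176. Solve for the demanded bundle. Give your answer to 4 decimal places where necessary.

x* = 8.4036, y* = 70.1905

Let x' = x−4, y' = y−12. MRS = (1/2)·y'/x' = p_x/p_y.
After buying the subsistence bundle (4, 12), a share 1/3 of the remaining income goes to x: x* = 4 + 1/3·(I − 4p_x − 12p_y)/p_x.
Discretionary income = 176 − 4·9.25 − 12·1.4 = 122.2; x* = 4 + 1/3·122.2/9.25 = 8.4036; y* = 12 + 2/3·122.2/1.4 = 70.1905.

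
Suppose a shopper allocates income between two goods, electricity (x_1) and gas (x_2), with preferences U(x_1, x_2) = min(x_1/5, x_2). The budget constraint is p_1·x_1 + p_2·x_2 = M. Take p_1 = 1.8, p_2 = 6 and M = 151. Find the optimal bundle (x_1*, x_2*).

x_1* = 50.3333, x_2* = 10.0667

With perfect complements, no substitution: consume in ratio x_1:x_2 = 5:1.
Budget: p_1·x_1 + p_2·(1/5)·x_1 = M, so (5·p_1 + p_2)·x_1 = 5·M.
Demand: x_1*(p_1,p_2,M) = 5·M/(5·p_1 + p_2), x_2* = M/(5·p_1 + p_2).
Here 5·1.8 + 6 = 15, giving x_1* = 50.3333 and x_2* = 10.0667.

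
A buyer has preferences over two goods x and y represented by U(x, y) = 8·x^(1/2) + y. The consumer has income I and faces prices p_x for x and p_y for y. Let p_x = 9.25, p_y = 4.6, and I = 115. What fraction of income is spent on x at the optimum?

Plugging in: x* = (4·4.6/9.25)² = 3.9569, y* = 17.0432.
Expenditure on x: 9.25·3.9569 = 36.6011; share = 0.3183.

share on x = 0.3183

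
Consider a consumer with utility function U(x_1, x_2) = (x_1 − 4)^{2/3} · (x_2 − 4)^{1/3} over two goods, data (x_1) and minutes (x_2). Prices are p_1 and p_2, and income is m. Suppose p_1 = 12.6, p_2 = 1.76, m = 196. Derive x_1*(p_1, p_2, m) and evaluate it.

x_1* = 11.3312

Let x_1' = x_1−4, x_2' = x_2−4. MRS = 2·x_2'/x_1' = p_1/p_2.
Substituting into the budget: x_1* = 4 + 2/3·(m − 4·p_1 − 4·p_2)/p_1, and x_2* = 4 + 1/3·(…)/p_2.
Discretionary income = 196 − 4·12.6 − 4·1.76 = 138.56; x_1* = 4 + 2/3·138.56/12.6 = 11.3312.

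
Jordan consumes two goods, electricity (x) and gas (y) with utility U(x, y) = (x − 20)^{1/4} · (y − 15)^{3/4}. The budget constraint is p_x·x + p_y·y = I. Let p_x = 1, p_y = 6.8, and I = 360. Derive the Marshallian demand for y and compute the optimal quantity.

y* = 41.25

Let x' = x−20, y' = y−15. MRS = (1/3)·y'/x' = p_x/p_y.
After buying the subsistence bundle (20, 15), a share 0.25 of the remaining income goes to x: x* = 20 + 0.25·(I − 20p_x − 15p_y)/p_x.
Discretionary income = 360 − 20·1 − 15·6.8 = 238; y* = 15 + 0.75·238/6.8 = 41.25.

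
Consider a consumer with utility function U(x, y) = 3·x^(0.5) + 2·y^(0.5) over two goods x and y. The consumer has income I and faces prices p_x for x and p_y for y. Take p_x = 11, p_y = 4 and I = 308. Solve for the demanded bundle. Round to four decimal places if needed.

x* = 12.6, y* = 42.35

MU_x ∝ 3·x^(-0.5), MU_y ∝ 2·y^(-0.5), so MRS = (3/2)·(y/x)^(0.5) = p_x/p_y.
Hence y/x = ((2/3)·p_x/p_y)^(1/(0.5)), i.e. raised to the 2 power.
With the ratio pinned down, the budget gives x* = I/(p_x + p_y·(y/x)) and y* = (y/x)·x*.
Numerically y/x = 3.361111, so x* = 308/(11 + 4·3.361111) = 12.6 and y* = 3.361111·12.6 = 42.35.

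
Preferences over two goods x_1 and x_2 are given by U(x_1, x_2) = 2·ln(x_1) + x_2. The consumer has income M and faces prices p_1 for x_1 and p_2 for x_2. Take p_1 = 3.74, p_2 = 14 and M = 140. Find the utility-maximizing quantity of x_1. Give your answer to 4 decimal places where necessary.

MU_x_1 = 2/x_1, MU_x_2 = 1. Tangency: 2/x_1 = p_1/p_2.
So x_1*(p_1,p_2) = 2·p_2/p_1, independent of income; and x_2* = (M − 2·p_2)/p_2.
At the given prices: x_1* = 2·14/3.74 = 7.4866.

x_1* = 7.4866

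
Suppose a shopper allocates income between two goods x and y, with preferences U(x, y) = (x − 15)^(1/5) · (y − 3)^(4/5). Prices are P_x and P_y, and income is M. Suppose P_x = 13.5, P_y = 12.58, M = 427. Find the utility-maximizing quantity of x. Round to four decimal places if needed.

MRS = (1/4)·(y−3)/(x−15). Tangency with P_x/P_y gives y−3 = 4·(P_x/P_y)·(x−15).
Substituting into the budget: x* = 15 + 0.2·(M − 15·P_x − 3·P_y)/P_x, and y* = 3 + 0.8·(…)/P_y.
Discretionary income = 427 − 15·13.5 − 3·12.58 = 186.76; x* = 15 + 0.2·186.76/13.5 = 17.7668.

x* = 17.7668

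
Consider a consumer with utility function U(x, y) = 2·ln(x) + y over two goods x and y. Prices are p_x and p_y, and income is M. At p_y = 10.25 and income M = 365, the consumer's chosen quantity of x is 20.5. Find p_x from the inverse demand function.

Set MRS = p_x/p_y: (2/x)/1 = p_x/p_y.
So x*(p_x,p_y) = 2·p_y/p_x, independent of income; and y* = (M − 2·p_y)/p_y.
Set x* = 20.5 in the demand function and solve for p_x: p_x = 1.

p_x = 1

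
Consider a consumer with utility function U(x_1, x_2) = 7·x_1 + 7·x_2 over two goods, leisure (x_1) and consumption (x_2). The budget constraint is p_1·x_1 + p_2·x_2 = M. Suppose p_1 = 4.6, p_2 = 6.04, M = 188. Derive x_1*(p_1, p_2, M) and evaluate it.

x_1* = 40.8696

Perfect substitutes: compare marginal utility per dollar. 7/p_1 vs 7/p_2 → 1.5217 vs 1.1589.
x_1 gives more utility per dollar, so spend all income on x_1: x_1* = M/p_1, x_2* = 0.
Numerically: x_1* = 40.8696, x_2* = 0.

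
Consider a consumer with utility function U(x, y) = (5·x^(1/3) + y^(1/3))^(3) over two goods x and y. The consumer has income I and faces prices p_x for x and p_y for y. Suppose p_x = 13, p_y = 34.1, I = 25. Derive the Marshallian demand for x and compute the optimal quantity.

x* = 1.8224

MU_x ∝ 5·x^(-2/3), MU_y ∝ y^(-2/3), so MRS = 5·(y/x)^(2/3) = p_x/p_y.
Hence y/x = ((1/5)·p_x/p_y)^(1/(2/3)), i.e. raised to the 1.5 power.
Substitute y = (y/x)·x into the budget: x* = I/(p_x + p_y·(y/x)).
Numerically y/x = 0.021054, so x* = 25/(13 + 34.1·0.021054) = 1.8224.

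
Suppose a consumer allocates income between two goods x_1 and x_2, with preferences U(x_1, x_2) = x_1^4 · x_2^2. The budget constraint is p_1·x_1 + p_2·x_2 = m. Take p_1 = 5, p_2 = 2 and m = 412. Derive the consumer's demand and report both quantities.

Demand: x_1*(p_1,p_2,m) = 2/3·m/p_1 and x_2* = 1/3·m/p_2.
At p_1=5, p_2=2, m=412: x_1* = 2/3·412/5 = 54.9333, x_2* = 68.6667.

x_1* = 54.9333, x_2* = 68.6667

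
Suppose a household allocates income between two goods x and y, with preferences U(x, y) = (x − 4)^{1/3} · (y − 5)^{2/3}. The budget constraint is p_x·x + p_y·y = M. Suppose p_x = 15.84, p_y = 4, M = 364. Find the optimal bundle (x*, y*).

x* = 9.9057, y* = 51.7733

This is Cobb-Douglas in (x−4, y−5): tangency gives 1/3·p_y·(y−5) = 2/3·p_x·(x−4).
Substituting into the budget: x* = 4 + 1/3·(M − 4·p_x − 5·p_y)/p_x, and y* = 5 + 2/3·(…)/p_y.
Discretionary income = 364 − 4·15.84 − 5·4 = 280.64; x* = 4 + 1/3·280.64/15.84 = 9.9057; y* = 5 + 2/3·280.64/4 = 51.7733.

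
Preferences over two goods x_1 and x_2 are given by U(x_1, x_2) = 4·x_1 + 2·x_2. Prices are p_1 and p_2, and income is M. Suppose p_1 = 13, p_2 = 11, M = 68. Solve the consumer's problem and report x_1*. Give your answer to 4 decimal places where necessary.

x_1* = 5.2308

Linear utility — the consumer picks whichever good has higher MU/price: 4/13 = 0.3077 vs 2/11 = 0.1818.
x_1 gives more utility per dollar, so spend all income on x_1: x_1* = M/p_1, x_2* = 0.
Numerically: x_1* = 5.2308, x_2* = 0.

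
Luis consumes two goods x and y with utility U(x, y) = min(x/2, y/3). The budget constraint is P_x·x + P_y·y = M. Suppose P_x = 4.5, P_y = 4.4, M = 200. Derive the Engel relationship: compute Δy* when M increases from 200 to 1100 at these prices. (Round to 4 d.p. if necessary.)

Δy* = 121.6216

Leontief preferences: the optimum is at the kink where x/2 = y/3, i.e. y = (3/2)·x.
Budget: P_x·x + P_y·(3/2)·x = M, so (2·P_x + 3·P_y)·x = 2·M.
Demand: x*(P_x,P_y,M) = 2·M/(2·P_x + 3·P_y), y* = 3·M/(2·P_x + 3·P_y).
Here 2·4.5 + 3·4.4 = 22.2, giving y* = 27.027.
At M' = 1100: y* = 148.6486. Change: 148.6486 − 27.027 = 121.6216.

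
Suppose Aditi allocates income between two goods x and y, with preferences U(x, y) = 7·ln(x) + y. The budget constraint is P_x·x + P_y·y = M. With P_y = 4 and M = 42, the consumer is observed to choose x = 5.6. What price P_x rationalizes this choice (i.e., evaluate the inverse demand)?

P_x = 5

MU_x = 7/x, MU_y = 1. Tangency: 7/x = P_x/P_y.
So x*(P_x,P_y) = 7·P_y/P_x, independent of income; and y* = (M − 7·P_y)/P_y.
Set x* = 5.6 in the demand function and solve for P_x: P_x = 5.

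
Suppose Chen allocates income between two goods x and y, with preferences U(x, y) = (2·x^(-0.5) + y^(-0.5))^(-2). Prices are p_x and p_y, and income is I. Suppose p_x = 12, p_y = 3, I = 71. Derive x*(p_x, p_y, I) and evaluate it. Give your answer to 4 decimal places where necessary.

x* = 4.2357

MU_x ∝ 2·x^(-1.5), MU_y ∝ y^(-1.5), so MRS = 2·(y/x)^(1.5) = p_x/p_y.
Solve for the ratio: y/x = [(1/2)·p_x/p_y]^(2/3).
Substitute y = (y/x)·x into the budget: x* = I/(p_x + p_y·(y/x)).
Numerically y/x = 1.587401, so x* = 71/(12 + 3·1.587401) = 4.2357.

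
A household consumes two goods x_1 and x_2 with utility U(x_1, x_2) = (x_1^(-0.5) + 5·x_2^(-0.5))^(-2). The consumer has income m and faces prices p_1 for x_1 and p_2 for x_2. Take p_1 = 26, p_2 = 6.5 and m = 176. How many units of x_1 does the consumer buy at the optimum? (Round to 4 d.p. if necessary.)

From the CES first-order condition, (1/5)·(x_2/x_1)^(1.5) = p_1/p_2.
Solve for the ratio: x_2/x_1 = [5·p_1/p_2]^(2/3).
Substitute x_2 = (x_2/x_1)·x_1 into the budget: x_1* = m/(p_1 + p_2·(x_2/x_1)).
Numerically x_2/x_1 = 7.368063, so x_1* = 176/(26 + 6.5·7.368063) = 2.3818.

x_1* = 2.3818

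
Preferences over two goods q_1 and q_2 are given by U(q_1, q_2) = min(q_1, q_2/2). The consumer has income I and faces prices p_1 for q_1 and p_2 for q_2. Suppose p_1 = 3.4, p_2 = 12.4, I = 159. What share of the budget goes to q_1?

share on q_1 = 0.1206

With perfect complements, no substitution: consume in ratio q_1:q_2 = 1:2.
Budget: p_1·q_1 + p_2·2·q_1 = I, so (p_1 + 2·p_2)·q_1 = I.
Demand: q_1*(p_1,p_2,I) = I/(p_1 + 2·p_2), q_2* = 2·I/(p_1 + 2·p_2).
Here 3.4 + 2·12.4 = 28.2, giving q_1* = 5.6383 and q_2* = 11.2766.
Expenditure on q_1: 3.4·5.6383 = 19.1702; share = 0.1206.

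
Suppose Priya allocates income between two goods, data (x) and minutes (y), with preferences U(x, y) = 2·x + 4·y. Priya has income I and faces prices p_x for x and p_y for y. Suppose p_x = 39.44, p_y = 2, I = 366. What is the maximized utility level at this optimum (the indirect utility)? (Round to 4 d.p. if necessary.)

V = 732

Perfect substitutes: compare marginal utility per dollar. 2/p_x vs 4/p_y → 0.0507 vs 2.
y gives more utility per dollar, so spend all income on y: y* = I/p_y, x* = 0.
Numerically: x* = 0, y* = 183.
Utility at the optimum: U(0, 183) = 732.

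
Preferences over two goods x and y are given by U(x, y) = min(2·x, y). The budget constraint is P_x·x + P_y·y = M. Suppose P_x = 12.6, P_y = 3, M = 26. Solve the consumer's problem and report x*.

Leontief preferences: the optimum is at the kink where x/1 = y/2, i.e. y = 2·x.
Budget: P_x·x + P_y·2·x = M, so (P_x + 2·P_y)·x = M.
Demand: x*(P_x,P_y,M) = M/(P_x + 2·P_y), y* = 2·M/(P_x + 2·P_y).
Here 12.6 + 2·3 = 18.6, giving x* = 1.3978.

x* = 1.3978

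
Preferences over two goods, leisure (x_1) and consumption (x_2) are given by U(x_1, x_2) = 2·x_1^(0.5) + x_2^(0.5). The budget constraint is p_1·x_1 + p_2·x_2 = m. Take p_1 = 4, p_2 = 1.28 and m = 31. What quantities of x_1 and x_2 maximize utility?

MU_x_1 ∝ 2·x_1^(-0.5), MU_x_2 ∝ x_2^(-0.5), so MRS = 2·(x_2/x_1)^(0.5) = p_1/p_2.
Hence x_2/x_1 = ((1/2)·p_1/p_2)^(1/(0.5)), i.e. raised to the 2 power.
Substitute x_2 = (x_2/x_1)·x_1 into the budget: x_1* = m/(p_1 + p_2·(x_2/x_1)).
Numerically x_2/x_1 = 2.441406, so x_1* = 31/(4 + 1.28·2.441406) = 4.3509 and x_2* = 2.441406·4.3509 = 10.6223.

x_1* = 4.3509, x_2* = 10.6223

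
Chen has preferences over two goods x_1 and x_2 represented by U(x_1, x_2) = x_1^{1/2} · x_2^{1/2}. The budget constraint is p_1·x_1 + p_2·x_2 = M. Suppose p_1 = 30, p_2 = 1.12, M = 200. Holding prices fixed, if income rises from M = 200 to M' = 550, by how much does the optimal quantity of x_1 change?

Δx_1* = 5.8333

The MRS is x_2/x_1. Set MRS = p_1/p_2.
So 0.5·p_2·x_2 = 0.5·p_1·x_1; combined with the budget, a share 0.5 of income goes to x_1.
Demand: x_1*(p_1,p_2,M) = 0.5·M/p_1 and x_2* = 0.5·M/p_2.
At p_1=30, p_2=1.12, M=200: x_1* = 0.5·200/30 = 3.3333.
At M' = 550: x_1* = 9.1667. Change: 9.1667 − 3.3333 = 5.8333.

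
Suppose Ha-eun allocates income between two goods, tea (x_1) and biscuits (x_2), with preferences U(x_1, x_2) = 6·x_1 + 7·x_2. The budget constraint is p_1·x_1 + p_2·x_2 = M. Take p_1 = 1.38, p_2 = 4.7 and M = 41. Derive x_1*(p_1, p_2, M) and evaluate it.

Linear utility — the consumer picks whichever good has higher MU/price: 6/1.38 = 4.3478 vs 7/4.7 = 1.4894.
x_1 gives more utility per dollar, so spend all income on x_1: x_1* = M/p_1, x_2* = 0.
Numerically: x_1* = 29.7101, x_2* = 0.

x_1* = 29.7101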